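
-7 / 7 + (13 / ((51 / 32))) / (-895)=-46061 / 45645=-1.01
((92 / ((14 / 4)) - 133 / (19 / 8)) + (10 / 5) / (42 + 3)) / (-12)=4673 / 1890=2.47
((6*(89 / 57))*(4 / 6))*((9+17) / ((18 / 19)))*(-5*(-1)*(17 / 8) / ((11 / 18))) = 98345 / 33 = 2980.15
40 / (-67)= -0.60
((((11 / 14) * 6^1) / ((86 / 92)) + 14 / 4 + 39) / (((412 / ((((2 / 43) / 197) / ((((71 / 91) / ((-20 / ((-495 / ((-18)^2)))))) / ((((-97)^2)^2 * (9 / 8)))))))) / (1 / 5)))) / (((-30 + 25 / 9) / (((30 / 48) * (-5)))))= 24012789918574977 / 22972457597936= 1045.29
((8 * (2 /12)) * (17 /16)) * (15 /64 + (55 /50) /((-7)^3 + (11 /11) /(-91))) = 19626653 /59930880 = 0.33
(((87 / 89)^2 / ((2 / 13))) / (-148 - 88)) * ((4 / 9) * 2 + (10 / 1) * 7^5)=-8268835627 / 1869356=-4423.36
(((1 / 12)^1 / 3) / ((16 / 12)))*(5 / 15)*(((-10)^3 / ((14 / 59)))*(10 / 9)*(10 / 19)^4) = -2.50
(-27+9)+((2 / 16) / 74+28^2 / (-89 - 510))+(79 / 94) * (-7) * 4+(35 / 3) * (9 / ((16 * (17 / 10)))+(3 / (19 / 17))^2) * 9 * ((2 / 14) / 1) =7180143926207 / 102282776912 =70.20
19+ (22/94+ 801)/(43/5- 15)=-79857/752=-106.19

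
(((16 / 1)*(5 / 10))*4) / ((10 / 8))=25.60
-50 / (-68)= 25 / 34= 0.74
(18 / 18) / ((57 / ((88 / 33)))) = 8 / 171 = 0.05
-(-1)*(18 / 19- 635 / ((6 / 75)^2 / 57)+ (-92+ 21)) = -429820949 / 76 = -5655538.80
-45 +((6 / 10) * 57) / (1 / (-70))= -2439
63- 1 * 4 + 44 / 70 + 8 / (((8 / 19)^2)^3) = 1714992651 / 1146880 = 1495.35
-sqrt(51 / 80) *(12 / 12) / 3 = -sqrt(255) / 60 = -0.27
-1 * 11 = -11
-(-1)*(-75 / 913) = -75 / 913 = -0.08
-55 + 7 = -48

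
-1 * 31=-31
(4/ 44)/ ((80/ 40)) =1/ 22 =0.05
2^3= 8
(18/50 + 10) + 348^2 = 3027859/25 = 121114.36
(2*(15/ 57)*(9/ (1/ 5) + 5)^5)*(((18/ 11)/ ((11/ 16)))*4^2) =14400000000000/ 2299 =6263592866.46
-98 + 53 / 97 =-9453 / 97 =-97.45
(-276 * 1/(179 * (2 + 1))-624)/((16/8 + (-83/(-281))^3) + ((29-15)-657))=1240178363654/1272865643213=0.97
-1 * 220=-220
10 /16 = 5 /8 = 0.62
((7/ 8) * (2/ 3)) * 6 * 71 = 497/ 2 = 248.50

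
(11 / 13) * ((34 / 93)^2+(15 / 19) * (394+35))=286.69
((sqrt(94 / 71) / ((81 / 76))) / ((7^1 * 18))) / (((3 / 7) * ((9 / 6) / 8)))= 0.11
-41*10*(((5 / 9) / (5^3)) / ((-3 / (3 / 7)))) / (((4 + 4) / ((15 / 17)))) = 41 / 1428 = 0.03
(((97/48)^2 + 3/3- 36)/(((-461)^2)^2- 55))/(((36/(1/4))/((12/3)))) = -0.00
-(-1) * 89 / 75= 89 / 75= 1.19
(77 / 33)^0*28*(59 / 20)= 82.60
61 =61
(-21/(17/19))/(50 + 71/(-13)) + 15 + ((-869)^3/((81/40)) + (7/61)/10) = -52535802020724013/162114210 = -324066607.24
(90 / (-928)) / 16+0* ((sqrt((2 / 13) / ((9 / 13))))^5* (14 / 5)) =-45 / 7424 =-0.01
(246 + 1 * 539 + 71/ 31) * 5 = 122030/ 31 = 3936.45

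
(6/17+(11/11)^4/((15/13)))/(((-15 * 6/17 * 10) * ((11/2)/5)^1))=-311/14850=-0.02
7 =7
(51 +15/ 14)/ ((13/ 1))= 729/ 182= 4.01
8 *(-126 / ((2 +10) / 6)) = -504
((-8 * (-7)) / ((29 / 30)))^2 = 2822400 / 841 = 3356.00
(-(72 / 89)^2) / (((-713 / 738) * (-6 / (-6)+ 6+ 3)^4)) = 0.00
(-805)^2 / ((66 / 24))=2592100 / 11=235645.45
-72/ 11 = -6.55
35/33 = 1.06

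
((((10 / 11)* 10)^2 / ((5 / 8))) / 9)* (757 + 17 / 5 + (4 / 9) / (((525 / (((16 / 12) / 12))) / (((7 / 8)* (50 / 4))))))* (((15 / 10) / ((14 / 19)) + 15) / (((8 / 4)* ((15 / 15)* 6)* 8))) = 445145675 / 224532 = 1982.55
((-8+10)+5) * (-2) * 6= -84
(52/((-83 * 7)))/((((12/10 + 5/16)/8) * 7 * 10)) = -3328/492107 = -0.01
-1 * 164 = -164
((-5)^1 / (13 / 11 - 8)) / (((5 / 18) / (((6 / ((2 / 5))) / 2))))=99 / 5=19.80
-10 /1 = -10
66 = 66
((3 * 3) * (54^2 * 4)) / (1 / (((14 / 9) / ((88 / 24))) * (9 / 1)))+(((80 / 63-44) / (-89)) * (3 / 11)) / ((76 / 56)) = 22366821800 / 55803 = 400817.55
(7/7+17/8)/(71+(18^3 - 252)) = 25/45208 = 0.00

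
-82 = -82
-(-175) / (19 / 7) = 64.47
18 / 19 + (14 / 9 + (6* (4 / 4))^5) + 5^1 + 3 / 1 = 1331492 / 171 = 7786.50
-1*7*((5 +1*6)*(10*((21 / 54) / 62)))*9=-2695 / 62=-43.47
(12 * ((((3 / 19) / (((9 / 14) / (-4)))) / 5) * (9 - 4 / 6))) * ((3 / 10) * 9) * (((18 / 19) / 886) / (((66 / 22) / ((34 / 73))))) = -102816 / 11674379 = -0.01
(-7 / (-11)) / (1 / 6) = 42 / 11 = 3.82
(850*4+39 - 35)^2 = 11587216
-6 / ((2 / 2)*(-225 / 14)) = 28 / 75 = 0.37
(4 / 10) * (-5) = -2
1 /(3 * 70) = 1 /210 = 0.00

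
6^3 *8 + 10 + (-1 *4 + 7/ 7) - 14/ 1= 1721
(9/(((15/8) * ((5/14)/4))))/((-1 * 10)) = -672/125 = -5.38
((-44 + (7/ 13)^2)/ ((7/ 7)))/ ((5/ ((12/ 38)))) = -44322/ 16055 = -2.76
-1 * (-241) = 241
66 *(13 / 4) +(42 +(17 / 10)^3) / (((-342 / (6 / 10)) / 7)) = 121936609 / 570000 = 213.92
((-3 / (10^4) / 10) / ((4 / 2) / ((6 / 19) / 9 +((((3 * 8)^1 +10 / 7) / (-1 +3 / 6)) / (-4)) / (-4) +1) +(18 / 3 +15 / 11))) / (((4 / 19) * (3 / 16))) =-64999 / 549975000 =-0.00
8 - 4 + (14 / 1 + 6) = 24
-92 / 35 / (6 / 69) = -1058 / 35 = -30.23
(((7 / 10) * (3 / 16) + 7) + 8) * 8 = 2421 / 20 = 121.05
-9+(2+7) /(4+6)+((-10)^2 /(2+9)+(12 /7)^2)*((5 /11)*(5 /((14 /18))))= 11227257 /415030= 27.05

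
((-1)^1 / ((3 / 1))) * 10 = -10 / 3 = -3.33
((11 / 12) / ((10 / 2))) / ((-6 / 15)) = -11 / 24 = -0.46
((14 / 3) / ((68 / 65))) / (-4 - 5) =-455 / 918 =-0.50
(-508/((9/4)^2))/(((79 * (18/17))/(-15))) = 345440/19197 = 17.99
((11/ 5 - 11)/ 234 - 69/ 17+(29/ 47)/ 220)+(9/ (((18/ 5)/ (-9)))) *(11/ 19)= -6689770199/ 390758940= -17.12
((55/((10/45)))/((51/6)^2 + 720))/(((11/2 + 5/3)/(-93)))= -552420/136267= -4.05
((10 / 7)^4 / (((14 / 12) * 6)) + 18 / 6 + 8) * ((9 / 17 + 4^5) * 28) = 13576690836 / 40817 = 332623.44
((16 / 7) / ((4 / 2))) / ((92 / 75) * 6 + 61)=200 / 11963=0.02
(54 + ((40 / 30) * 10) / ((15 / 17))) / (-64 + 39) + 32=6578 / 225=29.24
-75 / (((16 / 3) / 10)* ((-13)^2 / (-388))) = 109125 / 338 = 322.86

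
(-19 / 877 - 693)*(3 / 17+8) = -5666.47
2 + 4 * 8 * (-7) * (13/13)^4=-222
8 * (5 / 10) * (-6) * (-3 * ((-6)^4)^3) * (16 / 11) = 2507653251072 / 11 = 227968477370.18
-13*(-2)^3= 104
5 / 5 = 1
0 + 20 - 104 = -84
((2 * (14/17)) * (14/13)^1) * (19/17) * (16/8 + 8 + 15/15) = 81928/3757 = 21.81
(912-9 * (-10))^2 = 1004004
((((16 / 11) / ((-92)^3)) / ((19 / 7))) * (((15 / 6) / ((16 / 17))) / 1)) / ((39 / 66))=-595 / 192335936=-0.00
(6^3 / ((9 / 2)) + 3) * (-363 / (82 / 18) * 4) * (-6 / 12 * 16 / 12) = 444312 / 41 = 10836.88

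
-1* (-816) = 816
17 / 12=1.42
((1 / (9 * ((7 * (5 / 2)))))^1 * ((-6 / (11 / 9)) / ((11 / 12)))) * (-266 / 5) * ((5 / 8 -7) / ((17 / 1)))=-0.68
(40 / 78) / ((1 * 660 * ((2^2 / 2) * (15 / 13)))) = 1 / 2970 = 0.00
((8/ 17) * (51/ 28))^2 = 36/ 49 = 0.73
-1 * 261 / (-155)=261 / 155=1.68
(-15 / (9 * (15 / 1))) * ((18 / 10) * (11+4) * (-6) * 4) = 72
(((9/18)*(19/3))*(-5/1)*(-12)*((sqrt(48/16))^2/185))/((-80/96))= -684/185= -3.70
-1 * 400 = -400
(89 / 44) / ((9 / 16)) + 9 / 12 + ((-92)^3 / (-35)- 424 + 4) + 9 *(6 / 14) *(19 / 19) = 302652943 / 13860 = 21836.43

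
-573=-573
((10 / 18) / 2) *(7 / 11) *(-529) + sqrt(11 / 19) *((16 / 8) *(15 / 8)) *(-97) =-1455 *sqrt(209) / 76-18515 / 198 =-370.28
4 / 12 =1 / 3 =0.33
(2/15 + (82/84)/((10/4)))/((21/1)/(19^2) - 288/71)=-281941/2152017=-0.13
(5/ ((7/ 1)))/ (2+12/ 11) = 55/ 238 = 0.23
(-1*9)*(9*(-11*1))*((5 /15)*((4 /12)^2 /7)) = 33 /7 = 4.71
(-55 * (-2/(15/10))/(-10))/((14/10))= -5.24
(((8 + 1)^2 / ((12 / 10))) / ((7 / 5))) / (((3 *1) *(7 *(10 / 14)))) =45 / 14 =3.21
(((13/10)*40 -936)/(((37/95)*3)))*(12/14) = -167960/259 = -648.49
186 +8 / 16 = 373 / 2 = 186.50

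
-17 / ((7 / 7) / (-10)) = 170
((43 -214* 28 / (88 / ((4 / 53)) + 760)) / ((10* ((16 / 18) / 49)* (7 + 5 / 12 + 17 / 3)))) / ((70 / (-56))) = -52773 / 3925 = -13.45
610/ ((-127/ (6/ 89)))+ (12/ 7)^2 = 1448292/ 553847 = 2.61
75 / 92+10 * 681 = 626595 / 92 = 6810.82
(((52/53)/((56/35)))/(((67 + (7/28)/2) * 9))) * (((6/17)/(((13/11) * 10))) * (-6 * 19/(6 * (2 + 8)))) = -418/7257555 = -0.00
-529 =-529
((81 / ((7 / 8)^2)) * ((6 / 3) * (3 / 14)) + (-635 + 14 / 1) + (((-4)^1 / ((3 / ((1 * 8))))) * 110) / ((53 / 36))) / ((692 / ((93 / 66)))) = -773549913 / 276757096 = -2.80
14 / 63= 2 / 9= 0.22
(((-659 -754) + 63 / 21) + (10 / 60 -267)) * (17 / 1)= -171037 / 6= -28506.17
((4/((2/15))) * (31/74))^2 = 216225/1369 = 157.94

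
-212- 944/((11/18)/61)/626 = -1248172/3443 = -362.52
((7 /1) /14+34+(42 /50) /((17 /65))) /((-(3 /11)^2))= -258577 /510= -507.01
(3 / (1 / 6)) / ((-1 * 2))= -9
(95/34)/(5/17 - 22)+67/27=5209/2214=2.35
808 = 808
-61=-61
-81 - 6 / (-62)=-80.90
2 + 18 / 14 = 23 / 7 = 3.29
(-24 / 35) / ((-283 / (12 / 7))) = 288 / 69335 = 0.00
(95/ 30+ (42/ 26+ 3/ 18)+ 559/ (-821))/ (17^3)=136652/ 157309347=0.00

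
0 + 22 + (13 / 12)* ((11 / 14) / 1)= 3839 / 168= 22.85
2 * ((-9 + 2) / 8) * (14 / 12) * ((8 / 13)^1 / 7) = -7 / 39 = -0.18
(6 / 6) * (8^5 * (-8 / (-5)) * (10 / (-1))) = -524288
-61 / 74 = -0.82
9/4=2.25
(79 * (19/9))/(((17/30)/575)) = 8630750/51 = 169230.39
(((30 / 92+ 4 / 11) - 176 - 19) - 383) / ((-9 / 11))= 97373 / 138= 705.60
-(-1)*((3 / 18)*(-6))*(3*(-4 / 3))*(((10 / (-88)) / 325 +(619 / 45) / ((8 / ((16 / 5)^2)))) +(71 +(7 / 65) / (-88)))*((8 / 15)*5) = 456141308 / 482625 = 945.13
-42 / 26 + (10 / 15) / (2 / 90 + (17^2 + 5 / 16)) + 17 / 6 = 19827935 / 16249038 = 1.22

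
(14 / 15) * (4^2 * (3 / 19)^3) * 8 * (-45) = -145152 / 6859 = -21.16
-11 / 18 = -0.61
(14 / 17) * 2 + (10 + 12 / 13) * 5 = 56.26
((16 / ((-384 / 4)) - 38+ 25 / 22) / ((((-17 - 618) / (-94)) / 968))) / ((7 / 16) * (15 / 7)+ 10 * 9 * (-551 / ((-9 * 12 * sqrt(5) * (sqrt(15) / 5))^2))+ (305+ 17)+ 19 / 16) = -409389552 / 24897715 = -16.44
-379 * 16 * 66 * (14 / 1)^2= -78443904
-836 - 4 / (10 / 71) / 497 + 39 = -27897 / 35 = -797.06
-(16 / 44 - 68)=67.64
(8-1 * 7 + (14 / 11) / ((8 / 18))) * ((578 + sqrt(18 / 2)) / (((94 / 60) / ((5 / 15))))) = 246925 / 517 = 477.61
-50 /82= -25 /41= -0.61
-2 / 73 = -0.03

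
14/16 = 7/8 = 0.88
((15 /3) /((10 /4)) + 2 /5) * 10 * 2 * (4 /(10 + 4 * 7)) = 96 /19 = 5.05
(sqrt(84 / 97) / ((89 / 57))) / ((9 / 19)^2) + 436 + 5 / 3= 13718 * sqrt(2037) / 233091 + 1313 / 3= 440.32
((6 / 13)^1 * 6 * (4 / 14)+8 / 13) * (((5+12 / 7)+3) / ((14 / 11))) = 47872 / 4459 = 10.74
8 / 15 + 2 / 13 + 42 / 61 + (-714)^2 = 6064039784 / 11895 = 509797.38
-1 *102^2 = -10404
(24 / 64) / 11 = 3 / 88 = 0.03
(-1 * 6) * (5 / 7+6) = -40.29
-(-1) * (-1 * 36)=-36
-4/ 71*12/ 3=-16/ 71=-0.23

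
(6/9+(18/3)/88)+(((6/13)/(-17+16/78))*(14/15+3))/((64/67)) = 0.62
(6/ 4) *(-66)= -99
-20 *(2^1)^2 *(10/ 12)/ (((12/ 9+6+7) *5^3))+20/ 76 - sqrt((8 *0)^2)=923/ 4085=0.23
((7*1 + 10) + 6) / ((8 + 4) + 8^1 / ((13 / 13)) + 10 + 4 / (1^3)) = 23 / 34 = 0.68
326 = 326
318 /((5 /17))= 5406 /5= 1081.20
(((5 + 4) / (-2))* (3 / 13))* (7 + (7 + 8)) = -297 / 13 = -22.85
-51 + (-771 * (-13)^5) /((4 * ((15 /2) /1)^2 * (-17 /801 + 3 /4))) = 101908040343 /58375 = 1745748.01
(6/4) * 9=27/2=13.50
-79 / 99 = -0.80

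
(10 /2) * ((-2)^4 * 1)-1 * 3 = 77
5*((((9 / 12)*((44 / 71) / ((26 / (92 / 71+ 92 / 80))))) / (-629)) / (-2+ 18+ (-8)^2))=-114609 / 26380964480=-0.00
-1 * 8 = -8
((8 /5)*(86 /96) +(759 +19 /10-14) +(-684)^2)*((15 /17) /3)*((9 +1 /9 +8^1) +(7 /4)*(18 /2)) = 8315383895 /1836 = 4529076.20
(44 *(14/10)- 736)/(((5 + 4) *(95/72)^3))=-139843584/4286875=-32.62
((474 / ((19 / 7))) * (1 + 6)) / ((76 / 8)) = 128.68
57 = 57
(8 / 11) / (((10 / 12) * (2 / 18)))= 432 / 55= 7.85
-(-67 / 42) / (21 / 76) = 2546 / 441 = 5.77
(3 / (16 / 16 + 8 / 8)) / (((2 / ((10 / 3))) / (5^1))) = 25 / 2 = 12.50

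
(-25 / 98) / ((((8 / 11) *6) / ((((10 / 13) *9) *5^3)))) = -515625 / 10192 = -50.59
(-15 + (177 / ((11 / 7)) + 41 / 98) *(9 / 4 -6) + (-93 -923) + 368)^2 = 1181471.70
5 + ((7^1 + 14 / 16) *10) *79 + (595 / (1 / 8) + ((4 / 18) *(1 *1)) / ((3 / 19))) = 1186667 / 108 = 10987.66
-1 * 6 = -6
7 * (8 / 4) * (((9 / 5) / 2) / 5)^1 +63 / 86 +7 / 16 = 63469 / 17200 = 3.69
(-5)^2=25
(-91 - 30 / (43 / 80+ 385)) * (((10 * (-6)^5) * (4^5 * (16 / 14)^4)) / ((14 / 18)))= 916189617869291520 / 57597589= 15906735573.07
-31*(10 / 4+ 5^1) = -465 / 2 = -232.50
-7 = -7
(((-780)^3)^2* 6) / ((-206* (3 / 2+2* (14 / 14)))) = -1351197604224000000 / 721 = -1874060477425797.50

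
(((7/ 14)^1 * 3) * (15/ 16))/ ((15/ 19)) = 57/ 32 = 1.78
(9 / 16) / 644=9 / 10304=0.00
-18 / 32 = -9 / 16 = -0.56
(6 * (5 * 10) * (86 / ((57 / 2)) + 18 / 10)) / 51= 27460 / 969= 28.34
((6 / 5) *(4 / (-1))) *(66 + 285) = -1684.80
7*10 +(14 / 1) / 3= 224 / 3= 74.67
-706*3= -2118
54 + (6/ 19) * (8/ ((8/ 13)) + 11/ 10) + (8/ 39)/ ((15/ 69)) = 220063/ 3705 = 59.40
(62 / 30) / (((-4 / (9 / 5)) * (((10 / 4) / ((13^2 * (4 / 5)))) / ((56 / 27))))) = -586768 / 5625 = -104.31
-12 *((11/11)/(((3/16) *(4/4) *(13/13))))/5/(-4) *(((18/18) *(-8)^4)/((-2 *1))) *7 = -229376/5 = -45875.20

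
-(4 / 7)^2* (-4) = 1.31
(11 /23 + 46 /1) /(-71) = -1069 /1633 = -0.65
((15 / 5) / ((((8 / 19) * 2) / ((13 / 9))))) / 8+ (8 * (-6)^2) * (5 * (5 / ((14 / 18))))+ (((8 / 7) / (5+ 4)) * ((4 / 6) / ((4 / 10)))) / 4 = 223965641 / 24192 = 9257.84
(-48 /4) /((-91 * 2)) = 6 /91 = 0.07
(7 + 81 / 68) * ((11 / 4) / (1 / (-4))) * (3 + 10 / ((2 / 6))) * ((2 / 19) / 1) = -312.99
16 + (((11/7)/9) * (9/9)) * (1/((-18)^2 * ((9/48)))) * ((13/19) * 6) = 1552456/96957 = 16.01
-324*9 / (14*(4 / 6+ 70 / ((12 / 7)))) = -2916 / 581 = -5.02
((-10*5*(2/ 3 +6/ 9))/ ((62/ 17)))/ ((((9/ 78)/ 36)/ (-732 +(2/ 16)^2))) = 258829675/ 62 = 4174672.18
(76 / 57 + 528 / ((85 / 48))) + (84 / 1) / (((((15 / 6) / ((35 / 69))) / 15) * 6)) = 2006456 / 5865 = 342.11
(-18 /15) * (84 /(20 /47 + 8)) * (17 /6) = -5593 /165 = -33.90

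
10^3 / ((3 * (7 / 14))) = 2000 / 3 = 666.67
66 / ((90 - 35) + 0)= 6 / 5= 1.20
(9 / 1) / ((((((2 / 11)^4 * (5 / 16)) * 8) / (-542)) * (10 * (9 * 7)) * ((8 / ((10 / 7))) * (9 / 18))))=-1012.17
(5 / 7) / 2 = 5 / 14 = 0.36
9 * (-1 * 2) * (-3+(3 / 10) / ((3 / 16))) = 25.20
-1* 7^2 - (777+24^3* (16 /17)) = -235226 /17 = -13836.82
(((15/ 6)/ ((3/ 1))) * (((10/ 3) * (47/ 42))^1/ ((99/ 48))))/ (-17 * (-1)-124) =-9400/ 667359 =-0.01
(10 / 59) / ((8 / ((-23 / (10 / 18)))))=-207 / 236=-0.88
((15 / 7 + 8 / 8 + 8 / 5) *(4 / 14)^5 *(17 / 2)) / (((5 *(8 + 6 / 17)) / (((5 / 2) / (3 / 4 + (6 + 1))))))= 767584 / 1294727245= 0.00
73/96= 0.76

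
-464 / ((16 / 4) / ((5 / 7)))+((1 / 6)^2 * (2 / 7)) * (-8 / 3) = -15664 / 189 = -82.88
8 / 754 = 4 / 377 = 0.01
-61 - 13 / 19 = -61.68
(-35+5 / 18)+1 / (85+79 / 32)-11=-255889 / 5598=-45.71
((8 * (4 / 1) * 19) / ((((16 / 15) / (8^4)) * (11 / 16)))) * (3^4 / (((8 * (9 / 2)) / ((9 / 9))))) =84049920 / 11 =7640901.82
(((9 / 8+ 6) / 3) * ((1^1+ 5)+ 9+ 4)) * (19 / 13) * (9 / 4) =61731 / 416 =148.39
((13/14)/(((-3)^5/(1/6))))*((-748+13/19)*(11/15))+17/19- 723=-1399586381/1939140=-721.76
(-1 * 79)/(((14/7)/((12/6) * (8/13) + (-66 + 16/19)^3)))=974317380284/89167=10926883.04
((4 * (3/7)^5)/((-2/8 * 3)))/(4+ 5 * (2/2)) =-0.01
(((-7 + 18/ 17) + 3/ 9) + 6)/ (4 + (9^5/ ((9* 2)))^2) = 80/ 2195383587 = 0.00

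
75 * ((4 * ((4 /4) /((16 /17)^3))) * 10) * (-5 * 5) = -46059375 /512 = -89959.72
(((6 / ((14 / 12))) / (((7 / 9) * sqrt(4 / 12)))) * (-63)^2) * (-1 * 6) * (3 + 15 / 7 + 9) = -15588936 * sqrt(3) / 7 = -3857261.31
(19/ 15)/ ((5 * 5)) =19/ 375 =0.05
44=44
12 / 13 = 0.92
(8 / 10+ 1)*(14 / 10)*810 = 10206 / 5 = 2041.20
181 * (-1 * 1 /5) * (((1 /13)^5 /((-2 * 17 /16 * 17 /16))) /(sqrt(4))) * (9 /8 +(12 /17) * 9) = 1472616 /9120812545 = 0.00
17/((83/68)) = 1156/83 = 13.93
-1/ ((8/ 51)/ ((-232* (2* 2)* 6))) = 35496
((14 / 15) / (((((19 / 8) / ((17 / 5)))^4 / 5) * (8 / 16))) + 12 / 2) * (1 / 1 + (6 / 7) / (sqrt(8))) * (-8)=-88359741584 / 244351875 - 44179870792 * sqrt(2) / 570154375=-471.19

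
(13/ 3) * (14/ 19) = 182/ 57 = 3.19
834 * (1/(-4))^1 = -417/2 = -208.50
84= 84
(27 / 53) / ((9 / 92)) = 276 / 53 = 5.21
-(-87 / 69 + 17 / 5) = -246 / 115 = -2.14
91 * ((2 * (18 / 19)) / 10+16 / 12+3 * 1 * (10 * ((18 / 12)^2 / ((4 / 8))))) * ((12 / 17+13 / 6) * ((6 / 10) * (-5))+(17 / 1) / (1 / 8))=15334853989 / 9690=1582544.27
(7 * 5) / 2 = 35 / 2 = 17.50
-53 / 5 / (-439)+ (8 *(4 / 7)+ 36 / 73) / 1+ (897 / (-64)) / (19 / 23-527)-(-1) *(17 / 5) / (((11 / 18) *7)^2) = 1300246395215927 / 245275801133440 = 5.30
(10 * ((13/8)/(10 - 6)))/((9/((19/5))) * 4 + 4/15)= 18525/44416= 0.42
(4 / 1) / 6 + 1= 5 / 3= 1.67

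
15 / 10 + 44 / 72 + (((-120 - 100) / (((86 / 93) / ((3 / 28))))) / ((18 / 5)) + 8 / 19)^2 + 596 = 3025860643849 / 4709802384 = 642.46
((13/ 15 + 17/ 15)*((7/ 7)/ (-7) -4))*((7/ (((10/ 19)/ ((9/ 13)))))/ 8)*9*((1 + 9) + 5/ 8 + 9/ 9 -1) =-758727/ 832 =-911.93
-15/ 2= -7.50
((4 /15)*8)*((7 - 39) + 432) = 2560 /3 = 853.33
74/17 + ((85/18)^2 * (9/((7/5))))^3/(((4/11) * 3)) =8815884138405479/3264613632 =2700437.21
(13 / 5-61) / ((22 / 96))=-14016 / 55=-254.84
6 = 6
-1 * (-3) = 3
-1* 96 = -96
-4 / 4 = -1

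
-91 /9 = -10.11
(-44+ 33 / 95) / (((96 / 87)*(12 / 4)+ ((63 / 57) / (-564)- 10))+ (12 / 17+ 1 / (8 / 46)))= 96090137 / 518905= 185.18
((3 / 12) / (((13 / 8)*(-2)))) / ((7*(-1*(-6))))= -1 / 546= -0.00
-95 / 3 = -31.67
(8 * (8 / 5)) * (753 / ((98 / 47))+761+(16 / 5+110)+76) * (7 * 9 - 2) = 1254263456 / 1225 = 1023888.54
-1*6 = -6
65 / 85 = 0.76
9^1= 9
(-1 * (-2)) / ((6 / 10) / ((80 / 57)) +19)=800 / 7771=0.10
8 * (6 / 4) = 12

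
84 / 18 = 14 / 3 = 4.67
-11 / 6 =-1.83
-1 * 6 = -6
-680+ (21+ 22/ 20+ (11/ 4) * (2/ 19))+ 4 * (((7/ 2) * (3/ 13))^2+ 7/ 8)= -20919699/ 32110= -651.50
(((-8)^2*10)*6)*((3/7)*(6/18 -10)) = -111360/7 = -15908.57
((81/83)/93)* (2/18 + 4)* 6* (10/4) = 1665/2573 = 0.65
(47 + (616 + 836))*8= 11992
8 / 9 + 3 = 35 / 9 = 3.89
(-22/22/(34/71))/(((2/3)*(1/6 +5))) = -639/1054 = -0.61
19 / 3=6.33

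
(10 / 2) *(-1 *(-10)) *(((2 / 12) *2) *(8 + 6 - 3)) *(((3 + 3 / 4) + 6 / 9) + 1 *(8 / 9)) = 52525 / 54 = 972.69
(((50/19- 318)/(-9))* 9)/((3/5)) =525.61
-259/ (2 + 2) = -259/ 4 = -64.75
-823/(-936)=0.88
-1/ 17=-0.06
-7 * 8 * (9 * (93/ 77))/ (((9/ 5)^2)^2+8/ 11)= -4185000/ 77171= -54.23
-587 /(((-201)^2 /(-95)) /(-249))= -4628495 /13467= -343.69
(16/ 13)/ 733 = 16/ 9529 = 0.00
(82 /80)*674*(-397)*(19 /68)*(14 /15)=-729551417 /10200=-71524.65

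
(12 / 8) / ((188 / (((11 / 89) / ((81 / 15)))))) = 55 / 301176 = 0.00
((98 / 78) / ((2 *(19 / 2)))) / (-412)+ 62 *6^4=24530822735 / 305292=80352.00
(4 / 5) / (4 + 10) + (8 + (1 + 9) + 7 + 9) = 1192 / 35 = 34.06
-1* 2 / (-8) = 1 / 4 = 0.25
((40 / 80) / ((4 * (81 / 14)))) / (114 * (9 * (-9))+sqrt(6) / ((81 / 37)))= -872613 / 372956785268 - 259 * sqrt(6) / 2237740711608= -0.00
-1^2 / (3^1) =-1 / 3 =-0.33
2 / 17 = 0.12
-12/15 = -4/5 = -0.80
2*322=644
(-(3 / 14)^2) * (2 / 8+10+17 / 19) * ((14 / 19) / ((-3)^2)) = -121 / 2888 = -0.04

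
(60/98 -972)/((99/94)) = -1491404/1617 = -922.33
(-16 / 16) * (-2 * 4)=8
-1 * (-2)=2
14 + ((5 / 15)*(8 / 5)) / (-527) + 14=221332 / 7905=28.00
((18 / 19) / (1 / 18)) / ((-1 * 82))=-162 / 779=-0.21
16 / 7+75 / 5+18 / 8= 547 / 28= 19.54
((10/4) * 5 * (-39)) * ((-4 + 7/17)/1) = 59475/34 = 1749.26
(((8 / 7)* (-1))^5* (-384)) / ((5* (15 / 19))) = 189.66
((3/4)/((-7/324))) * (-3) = 729/7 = 104.14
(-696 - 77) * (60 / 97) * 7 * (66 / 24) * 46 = -41069490 / 97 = -423396.80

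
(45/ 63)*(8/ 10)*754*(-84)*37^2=-49546848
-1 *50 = -50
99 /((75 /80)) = 528 /5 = 105.60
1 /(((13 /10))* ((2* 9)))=5 /117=0.04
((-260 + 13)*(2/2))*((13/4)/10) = -3211/40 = -80.28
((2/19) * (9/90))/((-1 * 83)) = -1/7885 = -0.00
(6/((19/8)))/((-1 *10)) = -24/95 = -0.25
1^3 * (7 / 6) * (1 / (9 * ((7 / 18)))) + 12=37 / 3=12.33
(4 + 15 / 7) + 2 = 57 / 7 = 8.14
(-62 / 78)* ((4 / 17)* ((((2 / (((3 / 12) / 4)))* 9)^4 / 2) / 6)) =-23696769024 / 221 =-107225199.20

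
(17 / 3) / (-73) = -17 / 219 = -0.08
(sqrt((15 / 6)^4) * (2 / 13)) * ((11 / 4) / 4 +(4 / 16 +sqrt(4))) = 1175 / 416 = 2.82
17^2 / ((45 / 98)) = 28322 / 45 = 629.38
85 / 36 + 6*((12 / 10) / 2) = 1073 / 180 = 5.96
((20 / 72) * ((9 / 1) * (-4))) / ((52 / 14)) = -35 / 13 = -2.69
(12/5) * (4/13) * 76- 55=73/65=1.12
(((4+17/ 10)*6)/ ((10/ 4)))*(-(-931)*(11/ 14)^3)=4324419/ 700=6177.74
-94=-94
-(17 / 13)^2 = -289 / 169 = -1.71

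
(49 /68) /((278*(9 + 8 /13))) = 637 /2363000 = 0.00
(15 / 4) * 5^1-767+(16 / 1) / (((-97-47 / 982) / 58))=-757.81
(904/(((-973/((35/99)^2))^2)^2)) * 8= 6782825000000/3444615550071694727948241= 0.00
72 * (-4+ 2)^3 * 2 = -1152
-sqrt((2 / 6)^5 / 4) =-sqrt(3) / 54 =-0.03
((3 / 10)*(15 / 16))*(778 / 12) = 1167 / 64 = 18.23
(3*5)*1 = 15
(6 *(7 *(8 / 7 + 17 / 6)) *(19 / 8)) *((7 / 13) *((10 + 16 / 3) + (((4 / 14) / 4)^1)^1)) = 2052931 / 624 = 3289.95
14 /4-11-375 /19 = -1035 /38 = -27.24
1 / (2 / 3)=1.50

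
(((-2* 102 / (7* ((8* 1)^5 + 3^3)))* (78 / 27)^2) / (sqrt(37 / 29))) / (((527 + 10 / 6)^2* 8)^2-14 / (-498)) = -11446032* sqrt(1073) / 285481649618114778969805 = -0.00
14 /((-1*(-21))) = 2 /3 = 0.67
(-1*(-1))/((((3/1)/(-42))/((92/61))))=-1288/61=-21.11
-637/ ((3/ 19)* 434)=-1729/ 186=-9.30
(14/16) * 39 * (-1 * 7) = -238.88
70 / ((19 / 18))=1260 / 19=66.32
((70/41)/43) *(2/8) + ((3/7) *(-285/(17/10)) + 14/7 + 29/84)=-174954523/2517564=-69.49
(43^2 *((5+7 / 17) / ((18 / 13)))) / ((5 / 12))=4422808 / 255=17344.35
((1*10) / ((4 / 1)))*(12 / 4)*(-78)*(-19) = 11115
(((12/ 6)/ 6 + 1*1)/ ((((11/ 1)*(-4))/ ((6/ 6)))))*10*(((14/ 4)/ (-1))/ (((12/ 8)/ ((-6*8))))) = -1120/ 33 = -33.94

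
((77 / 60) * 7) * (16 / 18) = 1078 / 135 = 7.99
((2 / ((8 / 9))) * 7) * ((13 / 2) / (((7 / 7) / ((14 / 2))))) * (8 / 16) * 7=40131 / 16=2508.19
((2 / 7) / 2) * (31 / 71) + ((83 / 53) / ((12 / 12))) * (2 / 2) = 42894 / 26341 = 1.63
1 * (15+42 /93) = 479 /31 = 15.45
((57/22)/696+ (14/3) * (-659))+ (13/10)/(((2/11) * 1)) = -234899831/76560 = -3068.18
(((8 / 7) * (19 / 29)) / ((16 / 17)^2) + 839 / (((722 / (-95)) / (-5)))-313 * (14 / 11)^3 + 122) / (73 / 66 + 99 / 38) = 14556152817 / 1829059232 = 7.96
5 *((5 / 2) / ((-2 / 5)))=-125 / 4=-31.25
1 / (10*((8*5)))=1 / 400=0.00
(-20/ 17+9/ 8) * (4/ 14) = -1/ 68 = -0.01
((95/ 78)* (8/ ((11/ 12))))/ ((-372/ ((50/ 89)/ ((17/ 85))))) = -95000/ 1183611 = -0.08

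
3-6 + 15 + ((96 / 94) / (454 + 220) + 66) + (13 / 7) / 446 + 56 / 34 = 66959204927 / 840639086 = 79.65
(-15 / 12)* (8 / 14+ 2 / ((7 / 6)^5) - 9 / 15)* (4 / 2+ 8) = -376795 / 33614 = -11.21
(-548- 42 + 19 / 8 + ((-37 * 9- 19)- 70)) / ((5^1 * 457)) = -8077 / 18280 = -0.44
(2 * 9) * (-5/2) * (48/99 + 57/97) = -48.26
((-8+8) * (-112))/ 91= 0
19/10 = 1.90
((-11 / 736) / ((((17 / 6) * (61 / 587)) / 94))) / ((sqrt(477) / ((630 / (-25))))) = 19119177 * sqrt(53) / 25282060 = 5.51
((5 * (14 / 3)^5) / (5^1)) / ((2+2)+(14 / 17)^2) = 19428892 / 41067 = 473.10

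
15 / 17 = 0.88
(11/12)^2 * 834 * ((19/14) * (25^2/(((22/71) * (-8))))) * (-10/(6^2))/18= 6445690625/1741824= 3700.54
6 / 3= 2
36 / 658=18 / 329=0.05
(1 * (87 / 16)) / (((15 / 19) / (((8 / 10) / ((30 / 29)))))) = 15979 / 3000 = 5.33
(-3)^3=-27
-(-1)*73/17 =73/17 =4.29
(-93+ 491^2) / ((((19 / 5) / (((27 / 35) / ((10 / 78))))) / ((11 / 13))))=214720308 / 665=322887.68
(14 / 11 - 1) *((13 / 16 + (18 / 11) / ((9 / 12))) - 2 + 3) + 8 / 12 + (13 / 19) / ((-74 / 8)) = 6867881 / 4083024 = 1.68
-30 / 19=-1.58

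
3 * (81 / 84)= 81 / 28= 2.89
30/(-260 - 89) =-0.09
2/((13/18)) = 36/13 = 2.77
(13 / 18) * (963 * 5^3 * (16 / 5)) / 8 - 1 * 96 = 34679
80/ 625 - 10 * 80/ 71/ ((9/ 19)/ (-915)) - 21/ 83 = 48098223739/ 2209875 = 21765.13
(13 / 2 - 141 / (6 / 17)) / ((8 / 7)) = -2751 / 8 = -343.88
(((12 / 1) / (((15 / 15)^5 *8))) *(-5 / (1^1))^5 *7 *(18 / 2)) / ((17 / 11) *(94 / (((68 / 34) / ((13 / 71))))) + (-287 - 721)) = 461278125 / 1553722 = 296.89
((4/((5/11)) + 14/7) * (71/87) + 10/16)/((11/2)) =10949/6380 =1.72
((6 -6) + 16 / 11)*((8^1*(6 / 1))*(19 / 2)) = 7296 / 11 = 663.27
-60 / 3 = -20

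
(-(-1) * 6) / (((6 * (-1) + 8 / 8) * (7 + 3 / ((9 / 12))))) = -6 / 55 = -0.11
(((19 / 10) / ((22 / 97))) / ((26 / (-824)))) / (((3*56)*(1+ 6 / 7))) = -189829 / 223080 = -0.85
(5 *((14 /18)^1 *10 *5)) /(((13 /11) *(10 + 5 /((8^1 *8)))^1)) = 16.33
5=5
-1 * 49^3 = -117649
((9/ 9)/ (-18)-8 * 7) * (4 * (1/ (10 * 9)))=-1009/ 405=-2.49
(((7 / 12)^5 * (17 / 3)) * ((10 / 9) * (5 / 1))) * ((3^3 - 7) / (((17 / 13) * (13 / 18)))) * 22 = 23109625 / 23328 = 990.64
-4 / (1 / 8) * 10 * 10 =-3200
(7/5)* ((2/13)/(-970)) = -7/31525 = -0.00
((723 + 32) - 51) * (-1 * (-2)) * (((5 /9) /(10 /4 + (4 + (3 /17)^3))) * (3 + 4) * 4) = 1936901120 /575307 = 3366.73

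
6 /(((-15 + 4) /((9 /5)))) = -0.98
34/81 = 0.42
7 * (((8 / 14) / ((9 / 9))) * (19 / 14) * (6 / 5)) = 228 / 35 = 6.51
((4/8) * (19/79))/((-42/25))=-0.07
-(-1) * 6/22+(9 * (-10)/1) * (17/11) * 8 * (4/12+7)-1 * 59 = -90406/11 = -8218.73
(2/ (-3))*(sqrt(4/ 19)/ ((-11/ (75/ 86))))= 50*sqrt(19)/ 8987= 0.02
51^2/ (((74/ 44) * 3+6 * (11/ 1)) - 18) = 19074/ 389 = 49.03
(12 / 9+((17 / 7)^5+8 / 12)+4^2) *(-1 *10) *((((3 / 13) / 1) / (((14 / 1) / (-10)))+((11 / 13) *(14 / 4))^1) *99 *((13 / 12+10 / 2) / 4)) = -431521.80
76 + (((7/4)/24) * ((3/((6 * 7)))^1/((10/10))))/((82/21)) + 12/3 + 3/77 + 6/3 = 33152155/404096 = 82.04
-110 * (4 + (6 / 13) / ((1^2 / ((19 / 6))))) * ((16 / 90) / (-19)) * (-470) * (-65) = 29365600 / 171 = 171728.65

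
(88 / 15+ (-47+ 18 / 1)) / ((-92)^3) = 347 / 11680320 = 0.00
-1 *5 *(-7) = 35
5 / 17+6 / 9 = 49 / 51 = 0.96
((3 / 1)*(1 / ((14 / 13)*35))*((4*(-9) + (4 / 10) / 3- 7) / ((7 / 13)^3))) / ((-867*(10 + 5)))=18364723 / 10928751750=0.00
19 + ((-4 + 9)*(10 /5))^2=119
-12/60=-1/5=-0.20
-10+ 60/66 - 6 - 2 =-188/11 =-17.09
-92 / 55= -1.67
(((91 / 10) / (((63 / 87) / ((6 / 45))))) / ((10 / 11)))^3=71318484523 / 11390625000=6.26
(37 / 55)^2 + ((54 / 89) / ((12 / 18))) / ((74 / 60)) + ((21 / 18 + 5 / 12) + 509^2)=259083.77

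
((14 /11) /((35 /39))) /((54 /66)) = 26 /15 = 1.73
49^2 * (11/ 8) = 26411/ 8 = 3301.38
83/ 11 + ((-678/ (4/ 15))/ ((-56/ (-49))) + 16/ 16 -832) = -3048.14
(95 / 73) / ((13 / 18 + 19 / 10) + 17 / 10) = 8550 / 28397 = 0.30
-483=-483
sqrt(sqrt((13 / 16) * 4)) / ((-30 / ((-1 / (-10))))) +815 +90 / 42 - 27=-13^(1 / 4) * sqrt(2) / 600 +5531 / 7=790.14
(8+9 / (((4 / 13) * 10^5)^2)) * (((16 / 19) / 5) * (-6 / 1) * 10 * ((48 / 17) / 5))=-11520000013689 / 252343750000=-45.65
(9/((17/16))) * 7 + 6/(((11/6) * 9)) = 11156/187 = 59.66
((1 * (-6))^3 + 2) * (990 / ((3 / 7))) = -494340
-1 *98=-98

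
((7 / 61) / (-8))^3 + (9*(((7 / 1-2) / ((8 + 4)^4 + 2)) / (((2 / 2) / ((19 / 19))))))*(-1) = -2618377687 / 1205025786368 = -0.00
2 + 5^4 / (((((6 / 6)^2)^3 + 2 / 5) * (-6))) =-3041 / 42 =-72.40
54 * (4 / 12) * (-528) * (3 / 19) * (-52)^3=4009015296 / 19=211000805.05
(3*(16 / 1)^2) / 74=10.38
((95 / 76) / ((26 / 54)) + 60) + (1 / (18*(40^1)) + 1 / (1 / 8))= 660793 / 9360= 70.60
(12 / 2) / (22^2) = 3 / 242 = 0.01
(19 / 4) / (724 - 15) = 19 / 2836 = 0.01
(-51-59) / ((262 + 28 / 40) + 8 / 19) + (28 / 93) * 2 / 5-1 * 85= -1982892217 / 23246745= -85.30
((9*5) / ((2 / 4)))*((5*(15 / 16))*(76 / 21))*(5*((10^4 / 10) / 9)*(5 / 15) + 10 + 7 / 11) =138127625 / 462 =298977.54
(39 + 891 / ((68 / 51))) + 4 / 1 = 2845 / 4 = 711.25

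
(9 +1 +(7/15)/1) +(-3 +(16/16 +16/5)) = 35/3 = 11.67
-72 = -72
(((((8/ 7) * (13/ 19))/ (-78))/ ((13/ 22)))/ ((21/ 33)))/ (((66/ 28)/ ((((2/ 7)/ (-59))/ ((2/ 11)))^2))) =-0.00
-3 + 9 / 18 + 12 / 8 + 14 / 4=5 / 2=2.50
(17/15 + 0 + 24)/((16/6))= 377/40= 9.42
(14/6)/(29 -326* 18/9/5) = -35/1521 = -0.02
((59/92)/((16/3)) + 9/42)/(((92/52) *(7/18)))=403299/829472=0.49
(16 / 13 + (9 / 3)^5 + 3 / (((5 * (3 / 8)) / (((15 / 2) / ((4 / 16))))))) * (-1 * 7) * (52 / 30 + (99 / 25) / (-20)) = -61243679 / 19500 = -3140.70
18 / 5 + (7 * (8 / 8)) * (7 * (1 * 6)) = 1488 / 5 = 297.60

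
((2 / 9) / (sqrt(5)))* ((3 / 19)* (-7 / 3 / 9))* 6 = -28* sqrt(5) / 2565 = -0.02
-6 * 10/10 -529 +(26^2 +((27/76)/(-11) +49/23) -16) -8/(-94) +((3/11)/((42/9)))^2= 30976496973/243551462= 127.19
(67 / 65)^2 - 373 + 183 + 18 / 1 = -170.94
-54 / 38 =-27 / 19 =-1.42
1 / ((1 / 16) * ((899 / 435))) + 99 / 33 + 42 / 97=33603 / 3007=11.17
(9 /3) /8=3 /8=0.38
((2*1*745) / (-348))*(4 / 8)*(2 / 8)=-745 / 1392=-0.54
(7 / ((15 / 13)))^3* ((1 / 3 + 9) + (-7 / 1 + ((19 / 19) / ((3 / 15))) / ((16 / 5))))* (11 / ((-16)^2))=1550095547 / 41472000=37.38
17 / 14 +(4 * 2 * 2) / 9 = 377 / 126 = 2.99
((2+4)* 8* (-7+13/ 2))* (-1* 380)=9120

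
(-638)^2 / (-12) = -101761 / 3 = -33920.33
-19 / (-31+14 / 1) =19 / 17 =1.12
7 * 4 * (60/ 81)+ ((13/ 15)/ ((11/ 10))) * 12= 8968/ 297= 30.20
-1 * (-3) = 3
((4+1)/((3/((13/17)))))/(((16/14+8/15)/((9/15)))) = 1365/2992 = 0.46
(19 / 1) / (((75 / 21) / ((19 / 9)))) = 2527 / 225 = 11.23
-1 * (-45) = 45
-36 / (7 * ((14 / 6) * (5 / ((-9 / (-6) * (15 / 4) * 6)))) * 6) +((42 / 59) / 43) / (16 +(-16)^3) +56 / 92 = -1.87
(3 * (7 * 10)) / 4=52.50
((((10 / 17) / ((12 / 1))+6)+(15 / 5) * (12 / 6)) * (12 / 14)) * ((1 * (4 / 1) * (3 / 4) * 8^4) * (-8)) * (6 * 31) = -22471704576 / 119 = -188837853.58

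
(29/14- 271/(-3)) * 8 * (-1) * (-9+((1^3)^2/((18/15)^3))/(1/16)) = -15524/81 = -191.65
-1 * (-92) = 92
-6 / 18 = -1 / 3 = -0.33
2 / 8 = 1 / 4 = 0.25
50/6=25/3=8.33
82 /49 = 1.67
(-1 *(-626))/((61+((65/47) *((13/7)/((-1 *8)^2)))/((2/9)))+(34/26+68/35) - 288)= -1713537280/611970571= -2.80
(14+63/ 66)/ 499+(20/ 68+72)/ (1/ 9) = 121433251/ 186626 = 650.68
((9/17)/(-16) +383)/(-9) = -104167/2448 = -42.55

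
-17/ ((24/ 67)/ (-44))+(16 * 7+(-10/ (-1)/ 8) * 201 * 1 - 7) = 29333/ 12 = 2444.42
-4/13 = -0.31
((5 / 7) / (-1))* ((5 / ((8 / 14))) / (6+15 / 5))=-25 / 36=-0.69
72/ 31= 2.32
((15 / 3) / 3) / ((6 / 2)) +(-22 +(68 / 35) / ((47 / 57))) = -282601 / 14805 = -19.09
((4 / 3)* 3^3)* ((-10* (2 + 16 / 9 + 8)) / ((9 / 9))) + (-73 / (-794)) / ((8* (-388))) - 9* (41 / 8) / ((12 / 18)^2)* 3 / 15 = -52504788343 / 12322880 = -4260.76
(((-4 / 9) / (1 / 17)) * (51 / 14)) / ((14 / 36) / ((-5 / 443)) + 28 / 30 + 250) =-17340 / 136381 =-0.13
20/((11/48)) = 960/11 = 87.27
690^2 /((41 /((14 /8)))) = 833175 /41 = 20321.34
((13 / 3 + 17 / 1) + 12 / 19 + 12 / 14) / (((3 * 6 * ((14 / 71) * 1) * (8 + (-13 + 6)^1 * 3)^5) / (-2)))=323263 / 9333192141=0.00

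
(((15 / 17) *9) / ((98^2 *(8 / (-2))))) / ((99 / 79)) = -1185 / 7183792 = -0.00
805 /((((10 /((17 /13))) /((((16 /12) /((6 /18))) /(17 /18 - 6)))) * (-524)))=0.16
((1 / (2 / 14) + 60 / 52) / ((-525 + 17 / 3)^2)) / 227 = 477 / 3581575582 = 0.00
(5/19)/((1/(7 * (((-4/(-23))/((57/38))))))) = 280/1311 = 0.21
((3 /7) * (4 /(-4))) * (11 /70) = -33 /490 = -0.07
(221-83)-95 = 43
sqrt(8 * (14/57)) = 4 * sqrt(399)/57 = 1.40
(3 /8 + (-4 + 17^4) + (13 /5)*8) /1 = 3341527 /40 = 83538.18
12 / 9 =4 / 3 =1.33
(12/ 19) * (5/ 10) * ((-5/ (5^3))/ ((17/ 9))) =-54/ 8075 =-0.01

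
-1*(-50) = 50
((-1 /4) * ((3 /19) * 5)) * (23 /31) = -345 /2356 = -0.15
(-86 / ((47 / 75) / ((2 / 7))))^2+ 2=166626482 / 108241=1539.40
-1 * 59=-59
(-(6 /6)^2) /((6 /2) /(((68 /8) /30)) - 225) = 17 /3645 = 0.00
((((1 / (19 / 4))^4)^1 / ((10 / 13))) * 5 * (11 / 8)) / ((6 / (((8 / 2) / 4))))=1144 / 390963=0.00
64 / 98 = 32 / 49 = 0.65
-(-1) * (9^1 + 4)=13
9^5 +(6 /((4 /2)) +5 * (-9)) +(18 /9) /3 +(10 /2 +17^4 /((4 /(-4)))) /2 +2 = 51755 /3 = 17251.67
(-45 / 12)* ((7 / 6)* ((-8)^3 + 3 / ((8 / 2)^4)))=4587415 / 2048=2239.95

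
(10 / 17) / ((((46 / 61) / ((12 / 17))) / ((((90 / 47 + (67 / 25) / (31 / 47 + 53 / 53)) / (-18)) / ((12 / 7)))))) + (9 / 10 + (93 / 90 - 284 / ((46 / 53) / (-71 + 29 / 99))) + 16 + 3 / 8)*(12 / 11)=1340621697903841 / 53073290556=25259.82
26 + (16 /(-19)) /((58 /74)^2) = 393550 /15979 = 24.63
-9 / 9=-1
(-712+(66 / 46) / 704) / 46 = -1048061 / 67712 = -15.48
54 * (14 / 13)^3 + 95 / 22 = 3468587 / 48334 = 71.76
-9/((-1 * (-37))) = -9/37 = -0.24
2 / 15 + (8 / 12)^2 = 26 / 45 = 0.58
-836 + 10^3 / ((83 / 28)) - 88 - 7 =-49273 / 83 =-593.65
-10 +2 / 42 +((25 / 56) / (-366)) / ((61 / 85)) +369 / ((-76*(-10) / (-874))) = -904985471 / 2083760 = -434.30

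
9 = 9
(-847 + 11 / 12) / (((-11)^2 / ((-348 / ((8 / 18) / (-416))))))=-2277628.36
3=3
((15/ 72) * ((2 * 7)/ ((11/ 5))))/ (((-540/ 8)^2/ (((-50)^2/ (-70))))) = -250/ 24057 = -0.01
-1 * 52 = -52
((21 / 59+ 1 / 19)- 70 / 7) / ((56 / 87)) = -16704 / 1121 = -14.90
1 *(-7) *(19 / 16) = -133 / 16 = -8.31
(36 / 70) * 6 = 108 / 35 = 3.09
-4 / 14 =-2 / 7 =-0.29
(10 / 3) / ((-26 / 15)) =-25 / 13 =-1.92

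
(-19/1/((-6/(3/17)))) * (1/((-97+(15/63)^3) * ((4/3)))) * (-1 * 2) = 527877/61077056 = 0.01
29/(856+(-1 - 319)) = 29/536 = 0.05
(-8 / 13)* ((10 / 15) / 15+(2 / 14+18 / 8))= -6142 / 4095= -1.50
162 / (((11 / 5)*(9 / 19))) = 1710 / 11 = 155.45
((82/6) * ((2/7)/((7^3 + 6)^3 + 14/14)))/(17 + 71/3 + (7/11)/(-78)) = 11726/5190187683625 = 0.00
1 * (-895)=-895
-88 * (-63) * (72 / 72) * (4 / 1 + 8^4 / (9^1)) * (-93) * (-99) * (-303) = -7100710337952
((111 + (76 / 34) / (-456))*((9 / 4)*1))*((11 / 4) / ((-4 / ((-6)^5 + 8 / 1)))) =725549649 / 544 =1333730.97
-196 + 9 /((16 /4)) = -775 /4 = -193.75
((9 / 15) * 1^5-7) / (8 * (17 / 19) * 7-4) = -152 / 1095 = -0.14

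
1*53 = 53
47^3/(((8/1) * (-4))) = -103823/32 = -3244.47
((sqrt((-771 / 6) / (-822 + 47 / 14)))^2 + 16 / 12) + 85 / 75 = 451042 / 171915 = 2.62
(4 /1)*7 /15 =28 /15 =1.87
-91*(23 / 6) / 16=-2093 / 96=-21.80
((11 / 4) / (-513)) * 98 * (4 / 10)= -539 / 2565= -0.21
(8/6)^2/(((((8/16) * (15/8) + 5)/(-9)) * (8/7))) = -224/95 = -2.36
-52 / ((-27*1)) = 1.93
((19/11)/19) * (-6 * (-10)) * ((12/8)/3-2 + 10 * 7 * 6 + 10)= 25710/11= 2337.27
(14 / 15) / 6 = 7 / 45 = 0.16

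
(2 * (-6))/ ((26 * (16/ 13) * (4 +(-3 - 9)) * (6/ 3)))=3/ 128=0.02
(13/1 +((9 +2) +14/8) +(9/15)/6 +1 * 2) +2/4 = 28.35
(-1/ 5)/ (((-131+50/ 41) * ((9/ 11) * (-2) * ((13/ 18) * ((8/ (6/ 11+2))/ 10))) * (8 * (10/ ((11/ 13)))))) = -3157/ 71939920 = -0.00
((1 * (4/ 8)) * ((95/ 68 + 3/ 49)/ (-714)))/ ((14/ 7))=-4859/ 9516192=-0.00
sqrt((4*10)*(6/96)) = sqrt(10)/2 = 1.58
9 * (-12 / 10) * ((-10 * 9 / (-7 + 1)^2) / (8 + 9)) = 27 / 17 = 1.59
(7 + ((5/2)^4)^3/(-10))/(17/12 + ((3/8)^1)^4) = -146312343/35302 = -4144.59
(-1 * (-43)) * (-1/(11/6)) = -23.45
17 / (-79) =-17 / 79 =-0.22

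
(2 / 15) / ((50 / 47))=47 / 375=0.13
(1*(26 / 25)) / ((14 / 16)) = 208 / 175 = 1.19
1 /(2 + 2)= 1 /4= 0.25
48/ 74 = 24/ 37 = 0.65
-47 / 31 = -1.52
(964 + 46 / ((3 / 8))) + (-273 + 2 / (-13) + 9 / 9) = 31766 / 39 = 814.51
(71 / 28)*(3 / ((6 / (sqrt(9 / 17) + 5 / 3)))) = 213*sqrt(17) / 952 + 355 / 168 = 3.04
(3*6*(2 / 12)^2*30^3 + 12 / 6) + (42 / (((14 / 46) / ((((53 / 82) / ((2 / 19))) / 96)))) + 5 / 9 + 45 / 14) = 2234124967 / 165312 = 13514.60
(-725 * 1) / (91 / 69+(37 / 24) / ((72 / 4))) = -1440720 / 2791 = -516.20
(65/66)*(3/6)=0.49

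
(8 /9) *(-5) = -4.44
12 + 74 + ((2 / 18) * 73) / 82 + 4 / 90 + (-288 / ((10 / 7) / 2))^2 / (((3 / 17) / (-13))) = -220955752351 / 18450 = -11975921.54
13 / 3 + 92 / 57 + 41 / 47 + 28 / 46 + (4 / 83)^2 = 1051397132 / 141493171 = 7.43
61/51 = 1.20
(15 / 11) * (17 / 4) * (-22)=-255 / 2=-127.50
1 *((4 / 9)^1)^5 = 1024 / 59049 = 0.02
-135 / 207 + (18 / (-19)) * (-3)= 957 / 437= 2.19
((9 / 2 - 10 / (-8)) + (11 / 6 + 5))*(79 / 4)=11929 / 48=248.52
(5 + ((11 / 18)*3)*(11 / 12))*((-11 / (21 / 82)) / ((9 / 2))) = -216931 / 3402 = -63.77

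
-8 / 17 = -0.47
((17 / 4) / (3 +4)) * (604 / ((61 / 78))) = 200226 / 427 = 468.91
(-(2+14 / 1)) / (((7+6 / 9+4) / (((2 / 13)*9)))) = -864 / 455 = -1.90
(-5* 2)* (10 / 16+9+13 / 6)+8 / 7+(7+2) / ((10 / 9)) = -45643 / 420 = -108.67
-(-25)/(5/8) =40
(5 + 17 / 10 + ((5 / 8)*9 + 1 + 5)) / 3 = 733 / 120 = 6.11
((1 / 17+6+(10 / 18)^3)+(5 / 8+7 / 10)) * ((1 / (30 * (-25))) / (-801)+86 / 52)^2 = 156204311113269452149 / 7558762734095625000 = 20.67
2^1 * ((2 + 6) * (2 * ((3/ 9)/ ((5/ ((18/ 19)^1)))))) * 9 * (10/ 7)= 3456/ 133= 25.98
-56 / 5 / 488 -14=-4277 / 305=-14.02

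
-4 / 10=-0.40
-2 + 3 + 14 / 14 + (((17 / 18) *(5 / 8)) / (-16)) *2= 2219 / 1152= 1.93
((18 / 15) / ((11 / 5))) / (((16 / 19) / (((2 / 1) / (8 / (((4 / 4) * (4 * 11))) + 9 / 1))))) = 57 / 404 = 0.14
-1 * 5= -5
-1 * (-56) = 56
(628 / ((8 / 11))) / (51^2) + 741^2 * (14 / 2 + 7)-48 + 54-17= 39988415573 / 5202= 7687123.33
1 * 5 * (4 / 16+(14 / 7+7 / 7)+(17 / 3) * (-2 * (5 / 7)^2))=-12.66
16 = 16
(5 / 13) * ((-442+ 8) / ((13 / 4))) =-8680 / 169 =-51.36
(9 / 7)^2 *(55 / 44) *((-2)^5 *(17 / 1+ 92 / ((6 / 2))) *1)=-3151.84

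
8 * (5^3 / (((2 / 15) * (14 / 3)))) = 11250 / 7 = 1607.14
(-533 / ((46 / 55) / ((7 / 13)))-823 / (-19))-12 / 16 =-525425 / 1748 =-300.59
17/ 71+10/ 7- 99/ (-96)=42929/ 15904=2.70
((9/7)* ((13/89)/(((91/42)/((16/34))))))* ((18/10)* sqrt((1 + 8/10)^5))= 944784* sqrt(5)/6619375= 0.32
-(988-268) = -720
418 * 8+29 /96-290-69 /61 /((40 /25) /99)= 17476133 /5856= 2984.31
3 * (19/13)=57/13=4.38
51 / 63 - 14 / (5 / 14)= -4031 / 105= -38.39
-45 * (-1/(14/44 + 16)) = 990/359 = 2.76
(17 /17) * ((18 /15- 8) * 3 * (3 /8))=-153 /20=-7.65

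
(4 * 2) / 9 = 8 / 9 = 0.89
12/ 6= 2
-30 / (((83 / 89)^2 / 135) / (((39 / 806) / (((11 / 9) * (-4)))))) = 46.09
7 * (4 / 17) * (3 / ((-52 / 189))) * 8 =-31752 / 221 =-143.67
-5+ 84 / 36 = -8 / 3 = -2.67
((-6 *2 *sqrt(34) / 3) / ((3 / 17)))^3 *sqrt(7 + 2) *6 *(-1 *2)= 42762752 *sqrt(34) / 3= 83115849.93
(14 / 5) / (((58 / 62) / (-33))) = -14322 / 145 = -98.77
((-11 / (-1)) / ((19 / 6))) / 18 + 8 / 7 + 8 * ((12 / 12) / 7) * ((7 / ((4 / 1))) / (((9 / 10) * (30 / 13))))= 8255 / 3591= 2.30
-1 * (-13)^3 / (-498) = -2197 / 498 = -4.41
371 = 371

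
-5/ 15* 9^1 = -3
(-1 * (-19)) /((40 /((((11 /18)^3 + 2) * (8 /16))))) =49381 /93312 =0.53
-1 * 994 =-994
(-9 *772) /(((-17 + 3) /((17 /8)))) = 29529 /28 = 1054.61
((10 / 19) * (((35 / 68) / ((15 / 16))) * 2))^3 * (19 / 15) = 35123200 / 143661033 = 0.24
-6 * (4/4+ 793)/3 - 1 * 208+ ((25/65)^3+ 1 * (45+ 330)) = -3121812/2197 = -1420.94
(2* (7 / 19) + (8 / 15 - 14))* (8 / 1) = -29024 / 285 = -101.84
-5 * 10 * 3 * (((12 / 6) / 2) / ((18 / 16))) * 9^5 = -7873200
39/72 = 13/24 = 0.54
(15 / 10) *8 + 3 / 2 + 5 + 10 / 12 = 58 / 3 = 19.33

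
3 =3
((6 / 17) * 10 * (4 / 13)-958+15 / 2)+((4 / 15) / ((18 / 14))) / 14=-56650651 / 59670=-949.40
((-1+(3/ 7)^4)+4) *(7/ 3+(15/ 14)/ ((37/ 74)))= 228232/ 16807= 13.58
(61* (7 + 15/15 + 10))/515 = 1098/515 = 2.13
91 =91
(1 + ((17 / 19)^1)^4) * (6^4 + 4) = 2133.15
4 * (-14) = -56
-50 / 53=-0.94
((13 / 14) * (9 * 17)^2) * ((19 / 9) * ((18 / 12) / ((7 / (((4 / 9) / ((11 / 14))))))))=428298 / 77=5562.31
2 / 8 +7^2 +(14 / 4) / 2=51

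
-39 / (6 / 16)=-104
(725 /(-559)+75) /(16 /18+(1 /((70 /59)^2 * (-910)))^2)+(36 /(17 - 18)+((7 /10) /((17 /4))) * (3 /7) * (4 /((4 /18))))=28014157559507976936 /581369991040590095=48.19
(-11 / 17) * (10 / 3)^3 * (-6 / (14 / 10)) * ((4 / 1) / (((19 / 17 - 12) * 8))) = -11000 / 2331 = -4.72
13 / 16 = 0.81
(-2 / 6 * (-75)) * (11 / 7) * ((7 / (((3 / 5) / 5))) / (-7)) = -6875 / 21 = -327.38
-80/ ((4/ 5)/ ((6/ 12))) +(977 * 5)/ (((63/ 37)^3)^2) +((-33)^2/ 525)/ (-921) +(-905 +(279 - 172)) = -310733865866819552/ 479867879454075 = -647.54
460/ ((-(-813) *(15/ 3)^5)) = 92/ 508125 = 0.00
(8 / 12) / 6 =1 / 9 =0.11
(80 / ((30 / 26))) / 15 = 208 / 45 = 4.62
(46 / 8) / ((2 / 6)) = 69 / 4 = 17.25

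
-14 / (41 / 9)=-126 / 41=-3.07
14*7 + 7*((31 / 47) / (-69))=317597 / 3243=97.93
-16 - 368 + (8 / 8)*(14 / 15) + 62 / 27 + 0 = -51404 / 135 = -380.77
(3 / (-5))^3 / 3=-9 / 125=-0.07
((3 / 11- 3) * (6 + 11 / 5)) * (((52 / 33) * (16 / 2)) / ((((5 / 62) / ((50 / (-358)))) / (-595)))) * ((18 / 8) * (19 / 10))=-26898122160 / 21659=-1241891.23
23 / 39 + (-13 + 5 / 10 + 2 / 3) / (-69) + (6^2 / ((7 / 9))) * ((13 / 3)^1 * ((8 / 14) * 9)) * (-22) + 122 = -5952237427 / 263718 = -22570.46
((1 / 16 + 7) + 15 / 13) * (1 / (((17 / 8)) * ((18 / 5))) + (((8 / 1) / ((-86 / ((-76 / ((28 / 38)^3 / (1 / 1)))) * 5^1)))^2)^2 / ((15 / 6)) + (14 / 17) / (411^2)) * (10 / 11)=1335094215251804173751136234769 / 2857656292438001681384257500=467.20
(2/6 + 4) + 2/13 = 175/39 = 4.49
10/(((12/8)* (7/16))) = 320/21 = 15.24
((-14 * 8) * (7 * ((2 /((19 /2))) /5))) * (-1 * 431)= 1351616 /95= 14227.54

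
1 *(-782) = -782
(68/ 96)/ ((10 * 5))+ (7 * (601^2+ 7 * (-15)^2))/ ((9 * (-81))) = -1015768669/ 291600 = -3483.43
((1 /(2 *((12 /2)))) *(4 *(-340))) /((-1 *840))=0.13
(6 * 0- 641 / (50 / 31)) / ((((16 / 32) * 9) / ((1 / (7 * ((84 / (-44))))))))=218581 / 33075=6.61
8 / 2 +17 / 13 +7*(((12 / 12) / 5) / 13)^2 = 22432 / 4225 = 5.31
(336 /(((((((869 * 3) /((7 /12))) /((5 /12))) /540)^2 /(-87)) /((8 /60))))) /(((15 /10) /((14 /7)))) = -9947000 /755161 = -13.17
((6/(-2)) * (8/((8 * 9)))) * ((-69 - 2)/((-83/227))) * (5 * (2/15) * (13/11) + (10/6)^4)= -550.43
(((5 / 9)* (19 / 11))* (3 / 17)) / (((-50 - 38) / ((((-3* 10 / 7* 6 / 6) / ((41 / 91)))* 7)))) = 43225 / 337348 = 0.13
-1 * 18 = -18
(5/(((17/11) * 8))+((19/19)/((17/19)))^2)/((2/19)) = 72637/4624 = 15.71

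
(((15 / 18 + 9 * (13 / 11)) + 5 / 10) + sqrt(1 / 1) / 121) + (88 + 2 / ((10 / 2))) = 182186 / 1815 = 100.38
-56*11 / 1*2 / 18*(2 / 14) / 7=-88 / 63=-1.40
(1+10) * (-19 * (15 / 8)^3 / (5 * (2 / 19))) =-2680425 / 1024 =-2617.60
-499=-499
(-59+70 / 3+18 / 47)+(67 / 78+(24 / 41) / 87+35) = 845643 / 1452958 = 0.58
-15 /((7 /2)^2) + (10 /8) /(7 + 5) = -2635 /2352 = -1.12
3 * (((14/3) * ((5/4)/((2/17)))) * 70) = 20825/2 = 10412.50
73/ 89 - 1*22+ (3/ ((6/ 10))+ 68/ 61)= -81788/ 5429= -15.07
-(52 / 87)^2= -2704 / 7569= -0.36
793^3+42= 498677299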